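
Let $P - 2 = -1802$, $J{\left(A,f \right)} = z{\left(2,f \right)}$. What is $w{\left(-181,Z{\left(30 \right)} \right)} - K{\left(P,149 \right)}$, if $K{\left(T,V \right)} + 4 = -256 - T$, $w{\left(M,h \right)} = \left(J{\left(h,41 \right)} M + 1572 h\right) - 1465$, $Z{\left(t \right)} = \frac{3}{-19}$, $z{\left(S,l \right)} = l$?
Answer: $- \frac{202810}{19} \approx -10674.0$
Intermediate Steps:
$Z{\left(t \right)} = - \frac{3}{19}$ ($Z{\left(t \right)} = 3 \left(- \frac{1}{19}\right) = - \frac{3}{19}$)
$J{\left(A,f \right)} = f$
$w{\left(M,h \right)} = -1465 + 41 M + 1572 h$ ($w{\left(M,h \right)} = \left(41 M + 1572 h\right) - 1465 = -1465 + 41 M + 1572 h$)
$P = -1800$ ($P = 2 - 1802 = -1800$)
$K{\left(T,V \right)} = -260 - T$ ($K{\left(T,V \right)} = -4 - \left(256 + T\right) = -260 - T$)
$w{\left(-181,Z{\left(30 \right)} \right)} - K{\left(P,149 \right)} = \left(-1465 + 41 \left(-181\right) + 1572 \left(- \frac{3}{19}\right)\right) - \left(-260 - -1800\right) = \left(-1465 - 7421 - \frac{4716}{19}\right) - \left(-260 + 1800\right) = - \frac{173550}{19} - 1540 = - \frac{202810}{19}$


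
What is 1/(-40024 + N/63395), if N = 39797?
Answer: -63395/2537281683 ≈ -2.4985e-5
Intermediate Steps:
1/(-40024 + N/63395) = 1/(-40024 + 39797/63395) = 1/(-2537281683/63395) = -63395/2537281683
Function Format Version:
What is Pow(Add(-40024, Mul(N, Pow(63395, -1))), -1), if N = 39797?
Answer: Rational(-63395, 2537281683) ≈ -2.4985e-5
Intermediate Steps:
Pow(Add(-40024, Mul(N, Pow(63395, -1))), -1) = Pow(Add(-40024, Mul(39797, Pow(63395, -1))), -1) = Pow(Add(-40024, Mul(39797, Rational(1, 63395))), -1) = Pow(Add(-40024, Rational(39797, 63395)), -1) = Pow(Rational(-2537281683, 63395), -1) = Rational(-63395, 2537281683)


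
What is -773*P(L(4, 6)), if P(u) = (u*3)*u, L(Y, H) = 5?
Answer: -57975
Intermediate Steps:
P(u) = 3*u² (P(u) = (3*u)*u = 3*u²)
-773*P(L(4, 6)) = -2319*5² = -2319*25 = -773*75 = -57975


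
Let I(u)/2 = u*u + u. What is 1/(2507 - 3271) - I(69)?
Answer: -7380241/764 ≈ -9660.0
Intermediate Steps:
I(u) = 2*u + 2*u² (I(u) = 2*(u*u + u) = 2*(u² + u) = 2*(u + u²) = 2*u + 2*u²)
1/(2507 - 3271) - I(69) = 1/(2507 - 3271) - 2*69*(1 + 69) = 1/(-764) - 2*69*70 = -1/764 - 1*9660 = -1/764 - 9660 = -7380241/764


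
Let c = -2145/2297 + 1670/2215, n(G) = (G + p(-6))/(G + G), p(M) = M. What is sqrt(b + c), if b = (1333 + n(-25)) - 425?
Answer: sqrt(94064499827292642)/10175710 ≈ 30.140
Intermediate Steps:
n(G) = (-6 + G)/(2*G) (n(G) = (G - 6)/(G + G) = (-6 + G)/((2*G)) = (-6 + G)*(1/(2*G)) = (-6 + G)/(2*G))
c = -183037/1017571 (c = -2145*1/2297 + 1670*(1/2215) = -2145/2297 + 334/443 = -183037/1017571 ≈ -0.17988)
b = 45431/50 (b = (1333 + (1/2)*(-6 - 25)/(-25)) - 425 = (1333 + (1/2)*(-1/25)*(-31)) - 425 = (1333 + 31/50) - 425 = 66681/50 - 425 = 45431/50 ≈ 908.62)
sqrt(b + c) = sqrt(45431/50 - 183037/1017571) = sqrt(46220116251/50878550) = sqrt(94064499827292642)/10175710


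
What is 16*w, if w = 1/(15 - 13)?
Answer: 8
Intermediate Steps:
w = ½ (w = 1/2 = ½ ≈ 0.50000)
16*w = 16*(½) = 8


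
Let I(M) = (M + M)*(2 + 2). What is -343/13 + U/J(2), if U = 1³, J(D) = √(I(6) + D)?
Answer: -343/13 + √2/10 ≈ -26.243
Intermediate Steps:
I(M) = 8*M (I(M) = (2*M)*4 = 8*M)
J(D) = √(48 + D) (J(D) = √(8*6 + D) = √(48 + D))
U = 1
-343/13 + U/J(2) = -343/13 + 1/√(48 + 2) = -343*1/13 + 1/√50 = -343/13 + 1/(5*√2) = -343/13 + 1*(√2/10) = -343/13 + √2/10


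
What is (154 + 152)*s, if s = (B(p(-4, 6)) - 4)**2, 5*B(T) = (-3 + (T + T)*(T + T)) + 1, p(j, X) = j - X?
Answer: 43722504/25 ≈ 1.7489e+6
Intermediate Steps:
B(T) = -2/5 + 4*T**2/5 (B(T) = ((-3 + (T + T)*(T + T)) + 1)/5 = ((-3 + (2*T)*(2*T)) + 1)/5 = ((-3 + 4*T**2) + 1)/5 = (-2 + 4*T**2)/5 = -2/5 + 4*T**2/5)
s = 142884/25 (s = ((-2/5 + 4*(-4 - 1*6)**2/5) - 4)**2 = ((-2/5 + 4*(-4 - 6)**2/5) - 4)**2 = ((-2/5 + (4/5)*(-10)**2) - 4)**2 = ((-2/5 + (4/5)*100) - 4)**2 = ((-2/5 + 80) - 4)**2 = (398/5 - 4)**2 = (378/5)**2 = 142884/25 ≈ 5715.4)
(154 + 152)*s = (154 + 152)*(142884/25) = 306*(142884/25) = 43722504/25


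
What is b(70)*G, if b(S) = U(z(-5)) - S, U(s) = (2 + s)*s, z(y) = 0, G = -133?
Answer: 9310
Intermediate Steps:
U(s) = s*(2 + s)
b(S) = -S (b(S) = 0*(2 + 0) - S = 0*2 - S = 0 - S = -S)
b(70)*G = -1*70*(-133) = -70*(-133) = 9310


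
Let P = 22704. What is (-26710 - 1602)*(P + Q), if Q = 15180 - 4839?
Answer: -935570040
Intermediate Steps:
Q = 10341
(-26710 - 1602)*(P + Q) = (-26710 - 1602)*(22704 + 10341) = -28312*33045 = -935570040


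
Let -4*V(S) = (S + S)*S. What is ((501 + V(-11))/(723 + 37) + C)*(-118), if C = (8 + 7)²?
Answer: -20229979/760 ≈ -26618.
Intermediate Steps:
V(S) = -S²/2 (V(S) = -(S + S)*S/4 = -2*S*S/4 = -S²/2)
C = 225 (C = 15² = 225)
((501 + V(-11))/(723 + 37) + C)*(-118) = ((501 - ½*(-11)²)/(723 + 37) + 225)*(-118) = ((501 - ½*121)/760 + 225)*(-118) = ((501 - 121/2)*(1/760) + 225)*(-118) = ((881/2)*(1/760) + 225)*(-118) = (881/1520 + 225)*(-118) = (342881/1520)*(-118) = -20229979/760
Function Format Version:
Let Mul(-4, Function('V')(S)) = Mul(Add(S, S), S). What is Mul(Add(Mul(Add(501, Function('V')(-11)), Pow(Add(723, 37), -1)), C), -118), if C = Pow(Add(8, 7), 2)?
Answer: Rational(-20229979, 760) ≈ -26618.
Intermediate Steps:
Function('V')(S) = Mul(Rational(-1, 2), Pow(S, 2)) (Function('V')(S) = Mul(Rational(-1, 4), Mul(Add(S, S), S)) = Mul(Rational(-1, 4), Mul(Mul(2, S), S)) = Mul(Rational(-1, 4), Mul(2, Pow(S, 2))) = Mul(Rational(-1, 2), Pow(S, 2)))
C = 225 (C = Pow(15, 2) = 225)
Mul(Add(Mul(Add(501, Function('V')(-11)), Pow(Add(723, 37), -1)), C), -118) = Mul(Add(Mul(Add(501, Mul(Rational(-1, 2), Pow(-11, 2))), Pow(Add(723, 37), -1)), 225), -118) = Mul(Add(Mul(Add(501, Mul(Rational(-1, 2), 121)), Pow(760, -1)), 225), -118) = Mul(Add(Mul(Add(501, Rational(-121, 2)), Rational(1, 760)), 225), -118) = Mul(Add(Mul(Rational(881, 2), Rational(1, 760)), 225), -118) = Mul(Add(Rational(881, 1520), 225), -118) = Mul(Rational(342881, 1520), -118) = Rational(-20229979, 760)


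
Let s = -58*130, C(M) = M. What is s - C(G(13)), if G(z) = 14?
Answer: -7554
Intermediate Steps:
s = -7540
s - C(G(13)) = -7540 - 1*14 = -7540 - 14 = -7554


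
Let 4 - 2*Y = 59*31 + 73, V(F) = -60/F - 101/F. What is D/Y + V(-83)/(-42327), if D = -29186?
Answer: 102534380437/3333970809 ≈ 30.754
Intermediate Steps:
V(F) = -161/F
Y = -949 (Y = 2 - (59*31 + 73)/2 = 2 - (1829 + 73)/2 = 2 - ½*1902 = 2 - 951 = -949)
D/Y + V(-83)/(-42327) = -29186/(-949) - 161/(-83)/(-42327) = -29186*(-1/949) - 161*(-1/83)*(-1/42327) = 29186/949 + (161/83)*(-1/42327) = 29186/949 - 161/3513141 = 102534380437/3333970809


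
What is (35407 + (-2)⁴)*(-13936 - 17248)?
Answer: -1104630832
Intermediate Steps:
(35407 + (-2)⁴)*(-13936 - 17248) = (35407 + 16)*(-31184) = 35423*(-31184) = -1104630832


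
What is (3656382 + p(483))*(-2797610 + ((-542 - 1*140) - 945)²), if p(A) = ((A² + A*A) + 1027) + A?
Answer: -620654370070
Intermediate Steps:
p(A) = 1027 + A + 2*A² (p(A) = ((A² + A²) + 1027) + A = (2*A² + 1027) + A = (1027 + 2*A²) + A = 1027 + A + 2*A²)
(3656382 + p(483))*(-2797610 + ((-542 - 1*140) - 945)²) = (3656382 + (1027 + 483 + 2*483²))*(-2797610 + ((-542 - 1*140) - 945)²) = (3656382 + (1027 + 483 + 2*233289))*(-2797610 + ((-542 - 140) - 945)²) = (3656382 + (1027 + 483 + 466578))*(-2797610 + (-682 - 945)²) = (3656382 + 468088)*(-2797610 + (-1627)²) = 4124470*(-2797610 + 2647129) = 4124470*(-150481) = -620654370070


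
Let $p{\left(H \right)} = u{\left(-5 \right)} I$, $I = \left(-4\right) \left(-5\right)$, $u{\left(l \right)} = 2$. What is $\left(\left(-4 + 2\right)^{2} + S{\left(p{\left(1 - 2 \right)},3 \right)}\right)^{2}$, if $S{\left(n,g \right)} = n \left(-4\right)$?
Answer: $24336$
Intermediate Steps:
$I = 20$
$p{\left(H \right)} = 40$ ($p{\left(H \right)} = 2 \cdot 20 = 40$)
$S{\left(n,g \right)} = - 4 n$
$\left(\left(-4 + 2\right)^{2} + S{\left(p{\left(1 - 2 \right)},3 \right)}\right)^{2} = \left(\left(-4 + 2\right)^{2} - 160\right)^{2} = \left(\left(-2\right)^{2} - 160\right)^{2} = \left(4 - 160\right)^{2} = \left(-156\right)^{2} = 24336$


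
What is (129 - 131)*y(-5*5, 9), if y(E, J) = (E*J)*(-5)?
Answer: -2250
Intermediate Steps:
y(E, J) = -5*E*J
(129 - 131)*y(-5*5, 9) = (129 - 131)*(-5*(-5*5)*9) = -(-10)*(-25)*9 = -2*1125 = -2250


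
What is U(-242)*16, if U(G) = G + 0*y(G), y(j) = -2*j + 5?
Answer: -3872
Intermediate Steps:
y(j) = 5 - 2*j
U(G) = G (U(G) = G + 0*(5 - 2*G) = G + 0 = G)
U(-242)*16 = -242*16 = -3872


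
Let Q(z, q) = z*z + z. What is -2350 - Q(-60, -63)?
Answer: -5890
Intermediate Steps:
Q(z, q) = z + z**2 (Q(z, q) = z**2 + z = z + z**2)
-2350 - Q(-60, -63) = -2350 - (-60)*(1 - 60) = -2350 - (-60)*(-59) = -2350 - 1*3540 = -2350 - 3540 = -5890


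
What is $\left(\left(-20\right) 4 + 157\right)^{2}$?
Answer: $5929$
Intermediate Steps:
$\left(\left(-20\right) 4 + 157\right)^{2} = \left(-80 + 157\right)^{2} = 77^{2} = 5929$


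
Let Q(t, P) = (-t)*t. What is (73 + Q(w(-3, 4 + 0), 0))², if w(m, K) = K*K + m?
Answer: 9216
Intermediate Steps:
w(m, K) = m + K² (w(m, K) = K² + m = m + K²)
Q(t, P) = -t²
(73 + Q(w(-3, 4 + 0), 0))² = (73 - (-3 + (4 + 0)²)²)² = (73 - (-3 + 4²)²)² = (73 - (-3 + 16)²)² = (73 - 1*13²)² = (73 - 1*169)² = (73 - 169)² = (-96)² = 9216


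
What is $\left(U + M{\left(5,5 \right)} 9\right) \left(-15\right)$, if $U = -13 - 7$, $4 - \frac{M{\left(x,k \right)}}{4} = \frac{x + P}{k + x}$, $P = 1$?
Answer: $-1536$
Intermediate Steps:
$M{\left(x,k \right)} = 16 - \frac{4 \left(1 + x\right)}{k + x}$ ($M{\left(x,k \right)} = 16 - 4 \frac{x + 1}{k + x} = 16 - 4 \frac{1 + x}{k + x} = 16 - \frac{4 \left(1 + x\right)}{k + x}$)
$U = -20$ ($U = -13 - 7 = -20$)
$\left(U + M{\left(5,5 \right)} 9\right) \left(-15\right) = \left(-20 + \frac{4 \left(-1 + 3 \cdot 5 + 4 \cdot 5\right)}{5 + 5} \cdot 9\right) \left(-15\right) = \left(-20 + \frac{4 \left(-1 + 15 + 20\right)}{10} \cdot 9\right) \left(-15\right) = \left(-20 + 4 \cdot \frac{1}{10} \cdot 34 \cdot 9\right) \left(-15\right) = \left(-20 + \frac{68}{5} \cdot 9\right) \left(-15\right) = \left(-20 + \frac{612}{5}\right) \left(-15\right) = \frac{512}{5} \left(-15\right) = -1536$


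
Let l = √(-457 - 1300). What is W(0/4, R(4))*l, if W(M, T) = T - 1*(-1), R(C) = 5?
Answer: 6*I*√1757 ≈ 251.5*I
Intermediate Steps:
l = I*√1757 (l = √(-1757) = I*√1757 ≈ 41.917*I)
W(M, T) = 1 + T (W(M, T) = T + 1 = 1 + T)
W(0/4, R(4))*l = (1 + 5)*(I*√1757) = 6*(I*√1757) = 6*I*√1757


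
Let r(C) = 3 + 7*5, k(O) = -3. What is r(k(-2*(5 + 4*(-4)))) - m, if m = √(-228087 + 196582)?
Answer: 38 - I*√31505 ≈ 38.0 - 177.5*I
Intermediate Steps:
m = I*√31505 (m = √(-31505) = I*√31505 ≈ 177.5*I)
r(C) = 38 (r(C) = 3 + 35 = 38)
r(k(-2*(5 + 4*(-4)))) - m = 38 - I*√31505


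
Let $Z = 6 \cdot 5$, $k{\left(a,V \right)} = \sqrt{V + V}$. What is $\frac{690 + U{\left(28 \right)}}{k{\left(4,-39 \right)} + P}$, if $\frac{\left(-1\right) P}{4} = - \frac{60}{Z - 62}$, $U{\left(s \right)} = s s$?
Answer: $- \frac{14740}{179} - \frac{5896 i \sqrt{78}}{537} \approx -82.346 - 96.969 i$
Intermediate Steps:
$k{\left(a,V \right)} = \sqrt{2} \sqrt{V}$ ($k{\left(a,V \right)} = \sqrt{2 V} = \sqrt{2} \sqrt{V}$)
$Z = 30$
$U{\left(s \right)} = s^{2}$
$P = - \frac{15}{2}$ ($P = - 4 \left(- \frac{60}{30 - 62}\right) = - 4 \left(- \frac{60}{-32}\right) = - 4 \left(\left(-60\right) \left(- \frac{1}{32}\right)\right) = \left(-4\right) \frac{15}{8} = - \frac{15}{2} \approx -7.5$)
$\frac{690 + U{\left(28 \right)}}{k{\left(4,-39 \right)} + P} = \frac{690 + 28^{2}}{\sqrt{2} \sqrt{-39} - \frac{15}{2}} = \frac{690 + 784}{\sqrt{2} i \sqrt{39} - \frac{15}{2}} = \frac{1474}{i \sqrt{78} - \frac{15}{2}} = \frac{1474}{- \frac{15}{2} + i \sqrt{78}}$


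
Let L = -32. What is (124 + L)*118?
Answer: 10856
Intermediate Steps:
(124 + L)*118 = (124 - 32)*118 = 92*118 = 10856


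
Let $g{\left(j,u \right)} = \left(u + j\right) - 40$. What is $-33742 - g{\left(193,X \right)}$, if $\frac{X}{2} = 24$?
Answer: $-33943$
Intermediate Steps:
$X = 48$ ($X = 2 \cdot 24 = 48$)
$g{\left(j,u \right)} = -40 + j + u$ ($g{\left(j,u \right)} = \left(j + u\right) - 40 = -40 + j + u$)
$-33742 - g{\left(193,X \right)} = -33742 - \left(-40 + 193 + 48\right) = -33742 - 201 = -33943$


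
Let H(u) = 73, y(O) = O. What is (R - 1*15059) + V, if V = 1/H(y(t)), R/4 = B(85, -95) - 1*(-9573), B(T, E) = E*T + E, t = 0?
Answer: -689630/73 ≈ -9447.0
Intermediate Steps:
B(T, E) = E + E*T
R = 5612 (R = 4*(-95*(1 + 85) - 1*(-9573)) = 4*(-95*86 + 9573) = 4*(-8170 + 9573) = 4*1403 = 5612)
V = 1/73 ≈ 0.013699
(R - 1*15059) + V = (5612 - 1*15059) + 1/73 = (5612 - 15059) + 1/73 = -9447 + 1/73 = -689630/73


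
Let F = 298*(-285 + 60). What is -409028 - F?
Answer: -341978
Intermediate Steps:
F = -67050 (F = 298*(-225) = -67050)
-409028 - F = -409028 - 1*(-67050) = -409028 + 67050 = -341978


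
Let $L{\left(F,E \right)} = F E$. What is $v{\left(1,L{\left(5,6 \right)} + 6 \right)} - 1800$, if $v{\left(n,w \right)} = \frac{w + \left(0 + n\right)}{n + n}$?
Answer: $- \frac{3563}{2} \approx -1781.5$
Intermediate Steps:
$L{\left(F,E \right)} = E F$
$v{\left(n,w \right)} = \frac{n + w}{2 n}$ ($v{\left(n,w \right)} = \frac{w + n}{2 n} = \left(n + w\right) \frac{1}{2 n} = \frac{n + w}{2 n}$)
$v{\left(1,L{\left(5,6 \right)} + 6 \right)} - 1800 = \frac{1 + \left(6 \cdot 5 + 6\right)}{2 \cdot 1} - 1800 = \frac{1}{2} \cdot 1 \left(1 + \left(30 + 6\right)\right) - 1800 = \frac{1}{2} \cdot 1 \left(1 + 36\right) - 1800 = \frac{1}{2} \cdot 1 \cdot 37 - 1800 = \frac{37}{2} - 1800 = - \frac{3563}{2}$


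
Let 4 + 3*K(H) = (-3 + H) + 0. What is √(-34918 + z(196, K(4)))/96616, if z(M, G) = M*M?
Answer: √3498/96616 ≈ 0.00061215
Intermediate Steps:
K(H) = -7/3 + H/3 (K(H) = -4/3 + ((-3 + H) + 0)/3 = -4/3 + (-3 + H)/3 = -4/3 + (-1 + H/3) = -7/3 + H/3)
z(M, G) = M²
√(-34918 + z(196, K(4)))/96616 = √(-34918 + 196²)/96616 = √(-34918 + 38416)*(1/96616) = √3498*(1/96616) = √3498/96616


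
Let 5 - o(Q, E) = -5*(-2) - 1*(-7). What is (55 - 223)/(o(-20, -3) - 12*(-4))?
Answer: -14/3 ≈ -4.6667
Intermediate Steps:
o(Q, E) = -12 (o(Q, E) = 5 - (-5*(-2) - 1*(-7)) = 5 - (10 + 7) = 5 - 1*17 = 5 - 17 = -12)
(55 - 223)/(o(-20, -3) - 12*(-4)) = (55 - 223)/(-12 - 12*(-4)) = -168/(-12 + 48) = -168/36 = -168*1/36 = -14/3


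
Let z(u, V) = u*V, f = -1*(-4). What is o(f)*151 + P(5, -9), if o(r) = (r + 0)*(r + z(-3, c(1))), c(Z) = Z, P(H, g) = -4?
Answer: 600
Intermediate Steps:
f = 4
z(u, V) = V*u
o(r) = r*(-3 + r) (o(r) = (r + 0)*(r + 1*(-3)) = r*(r - 3) = r*(-3 + r))
o(f)*151 + P(5, -9) = (4*(-3 + 4))*151 - 4 = (4*1)*151 - 4 = 4*151 - 4 = 604 - 4 = 600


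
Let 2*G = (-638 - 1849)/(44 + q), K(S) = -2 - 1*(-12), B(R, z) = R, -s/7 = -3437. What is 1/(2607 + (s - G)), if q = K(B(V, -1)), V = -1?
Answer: 36/960805 ≈ 3.7469e-5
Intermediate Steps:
s = 24059 (s = -7*(-3437) = 24059)
K(S) = 10 (K(S) = -2 + 12 = 10)
q = 10
G = -829/36 (G = ((-638 - 1849)/(44 + 10))/2 = (-2487/54)/2 = (-2487*1/54)/2 = (1/2)*(-829/18) = -829/36 ≈ -23.028)
1/(2607 + (s - G)) = 1/(2607 + (24059 - 1*(-829/36))) = 1/(2607 + (24059 + 829/36)) = 1/(2607 + 866953/36) = 1/(960805/36) = 36/960805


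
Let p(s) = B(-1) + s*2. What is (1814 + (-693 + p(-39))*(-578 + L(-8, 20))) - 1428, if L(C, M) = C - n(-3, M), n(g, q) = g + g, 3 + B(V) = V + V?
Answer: 450466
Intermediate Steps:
B(V) = -3 + 2*V (B(V) = -3 + (V + V) = -3 + 2*V)
n(g, q) = 2*g
p(s) = -5 + 2*s (p(s) = (-3 + 2*(-1)) + s*2 = (-3 - 2) + 2*s = -5 + 2*s)
L(C, M) = 6 + C (L(C, M) = C - 2*(-3) = C - 1*(-6) = C + 6 = 6 + C)
(1814 + (-693 + p(-39))*(-578 + L(-8, 20))) - 1428 = (1814 + (-693 + (-5 + 2*(-39)))*(-578 + (6 - 8))) - 1428 = (1814 + (-693 + (-5 - 78))*(-578 - 2)) - 1428 = (1814 + (-693 - 83)*(-580)) - 1428 = (1814 - 776*(-580)) - 1428 = (1814 + 450080) - 1428 = 451894 - 1428 = 450466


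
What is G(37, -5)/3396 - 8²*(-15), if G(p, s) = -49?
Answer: 3260111/3396 ≈ 959.99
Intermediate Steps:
G(37, -5)/3396 - 8²*(-15) = -49/3396 - 8²*(-15) = -49*1/3396 - 64*(-15) = -49/3396 - 1*(-960) = -49/3396 + 960 = 3260111/3396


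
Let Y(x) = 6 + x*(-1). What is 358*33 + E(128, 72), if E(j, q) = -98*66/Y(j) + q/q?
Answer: 723949/61 ≈ 11868.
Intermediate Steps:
Y(x) = 6 - x
E(j, q) = 1 - 98/(1/11 - j/66) (E(j, q) = -98*66/(6 - j) + q/q = -98*66/(6 - j) + 1 = -98/(1/11 - j/66) + 1 = 1 - 98/(1/11 - j/66))
358*33 + E(128, 72) = 358*33 + (6462 + 128)/(-6 + 128) = 11814 + 6590/122 = 11814 + (1/122)*6590 = 11814 + 3295/61 = 723949/61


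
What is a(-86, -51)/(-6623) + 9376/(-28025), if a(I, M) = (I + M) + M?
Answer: -56828548/185609575 ≈ -0.30617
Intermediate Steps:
a(I, M) = I + 2*M
a(-86, -51)/(-6623) + 9376/(-28025) = (-86 + 2*(-51))/(-6623) + 9376/(-28025) = (-86 - 102)*(-1/6623) + 9376*(-1/28025) = -188*(-1/6623) - 9376/28025 = 188/6623 - 9376/28025 = -56828548/185609575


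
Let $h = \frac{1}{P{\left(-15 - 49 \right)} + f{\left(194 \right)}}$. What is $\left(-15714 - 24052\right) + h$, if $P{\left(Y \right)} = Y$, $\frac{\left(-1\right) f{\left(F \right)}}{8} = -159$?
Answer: $- \frac{48037327}{1208} \approx -39766.0$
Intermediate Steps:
$f{\left(F \right)} = 1272$ ($f{\left(F \right)} = \left(-8\right) \left(-159\right) = 1272$)
$h = \frac{1}{1208}$ ($h = \frac{1}{\left(-15 - 49\right) + 1272} = \frac{1}{-64 + 1272} = \frac{1}{1208} \approx 0.00082781$)
$\left(-15714 - 24052\right) + h = \left(-15714 - 24052\right) + \frac{1}{1208} = -39766 + \frac{1}{1208} = - \frac{48037327}{1208}$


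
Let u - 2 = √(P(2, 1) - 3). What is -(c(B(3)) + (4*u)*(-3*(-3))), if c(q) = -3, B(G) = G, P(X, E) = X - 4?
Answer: -69 - 36*I*√5 ≈ -69.0 - 80.498*I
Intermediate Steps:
P(X, E) = -4 + X
u = 2 + I*√5 (u = 2 + √((-4 + 2) - 3) = 2 + √(-2 - 3) = 2 + √(-5) = 2 + I*√5 ≈ 2.0 + 2.2361*I)
-(c(B(3)) + (4*u)*(-3*(-3))) = -(-3 + (4*(2 + I*√5))*(-3*(-3))) = -(-3 + (8 + 4*I*√5)*9) = -(-3 + (72 + 36*I*√5)) = -(69 + 36*I*√5) = -69 - 36*I*√5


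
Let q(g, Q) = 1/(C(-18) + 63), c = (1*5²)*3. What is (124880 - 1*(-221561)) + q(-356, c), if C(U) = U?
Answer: 15589846/45 ≈ 3.4644e+5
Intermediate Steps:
c = 75 (c = (1*25)*3 = 25*3 = 75)
q(g, Q) = 1/45 (q(g, Q) = 1/(-18 + 63) = 1/45)
(124880 - 1*(-221561)) + q(-356, c) = (124880 - 1*(-221561)) + 1/45 = (124880 + 221561) + 1/45 = 346441 + 1/45 = 15589846/45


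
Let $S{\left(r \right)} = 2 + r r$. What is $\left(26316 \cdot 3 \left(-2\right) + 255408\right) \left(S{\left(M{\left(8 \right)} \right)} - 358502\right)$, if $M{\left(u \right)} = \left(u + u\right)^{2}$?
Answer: $-28567505568$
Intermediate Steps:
$M{\left(u \right)} = 4 u^{2}$ ($M{\left(u \right)} = \left(2 u\right)^{2} = 4 u^{2}$)
$S{\left(r \right)} = 2 + r^{2}$
$\left(26316 \cdot 3 \left(-2\right) + 255408\right) \left(S{\left(M{\left(8 \right)} \right)} - 358502\right) = \left(26316 \cdot 3 \left(-2\right) + 255408\right) \left(\left(2 + \left(4 \cdot 8^{2}\right)^{2}\right) - 358502\right) = \left(26316 \left(-6\right) + 255408\right) \left(\left(2 + \left(4 \cdot 64\right)^{2}\right) - 358502\right) = \left(-157896 + 255408\right) \left(\left(2 + 256^{2}\right) - 358502\right) = 97512 \left(\left(2 + 65536\right) - 358502\right) = 97512 \left(65538 - 358502\right) = 97512 \left(-292964\right) = -28567505568$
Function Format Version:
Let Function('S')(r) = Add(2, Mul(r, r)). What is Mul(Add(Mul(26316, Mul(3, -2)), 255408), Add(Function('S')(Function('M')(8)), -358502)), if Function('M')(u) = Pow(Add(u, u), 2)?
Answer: -28567505568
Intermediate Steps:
Function('M')(u) = Mul(4, Pow(u, 2)) (Function('M')(u) = Pow(Mul(2, u), 2) = Mul(4, Pow(u, 2)))
Function('S')(r) = Add(2, Pow(r, 2))
Mul(Add(Mul(26316, Mul(3, -2)), 255408), Add(Function('S')(Function('M')(8)), -358502)) = Mul(Add(Mul(26316, Mul(3, -2)), 255408), Add(Add(2, Pow(Mul(4, Pow(8, 2)), 2)), -358502)) = Mul(Add(Mul(26316, -6), 255408), Add(Add(2, Pow(Mul(4, 64), 2)), -358502)) = Mul(Add(-157896, 255408), Add(Add(2, Pow(256, 2)), -358502)) = Mul(97512, Add(Add(2, 65536), -358502)) = Mul(97512, Add(65538, -358502)) = Mul(97512, -292964) = -28567505568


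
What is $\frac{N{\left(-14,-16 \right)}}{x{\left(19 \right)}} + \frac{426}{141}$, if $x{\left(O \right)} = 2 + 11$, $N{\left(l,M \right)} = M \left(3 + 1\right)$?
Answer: $- \frac{1162}{611} \approx -1.9018$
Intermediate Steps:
$N{\left(l,M \right)} = 4 M$ ($N{\left(l,M \right)} = M 4 = 4 M$)
$x{\left(O \right)} = 13$
$\frac{N{\left(-14,-16 \right)}}{x{\left(19 \right)}} + \frac{426}{141} = \frac{4 \left(-16\right)}{13} + \frac{426}{141} = \left(-64\right) \frac{1}{13} + 426 \cdot \frac{1}{141} = - \frac{64}{13} + \frac{142}{47} = - \frac{1162}{611}$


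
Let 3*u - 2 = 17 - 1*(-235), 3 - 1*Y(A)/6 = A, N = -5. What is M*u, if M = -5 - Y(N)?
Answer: -13462/3 ≈ -4487.3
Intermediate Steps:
Y(A) = 18 - 6*A
u = 254/3 (u = ⅔ + (17 - 1*(-235))/3 = ⅔ + (17 + 235)/3 = ⅔ + (⅓)*252 = ⅔ + 84 = 254/3 ≈ 84.667)
M = -53 (M = -5 - (18 - 6*(-5)) = -5 - (18 + 30) = -5 - 1*48 = -5 - 48 = -53)
M*u = -53*254/3 = -13462/3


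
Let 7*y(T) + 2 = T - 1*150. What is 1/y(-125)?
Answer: -7/277 ≈ -0.025271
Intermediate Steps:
y(T) = -152/7 + T/7 (y(T) = -2/7 + (T - 1*150)/7 = -2/7 + (T - 150)/7 = -2/7 + (-150 + T)/7 = -2/7 + (-150/7 + T/7) = -152/7 + T/7)
1/y(-125) = 1/(-152/7 + (⅐)*(-125)) = 1/(-152/7 - 125/7) = 1/(-277/7) = -7/277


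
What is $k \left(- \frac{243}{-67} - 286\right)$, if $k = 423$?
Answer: $- \frac{8002737}{67} \approx -1.1944 \cdot 10^{5}$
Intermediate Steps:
$k \left(- \frac{243}{-67} - 286\right) = 423 \left(- \frac{243}{-67} - 286\right) = 423 \left(\left(-243\right) \left(- \frac{1}{67}\right) - 286\right) = 423 \left(\frac{243}{67} - 286\right) = 423 \left(- \frac{18919}{67}\right) = - \frac{8002737}{67}$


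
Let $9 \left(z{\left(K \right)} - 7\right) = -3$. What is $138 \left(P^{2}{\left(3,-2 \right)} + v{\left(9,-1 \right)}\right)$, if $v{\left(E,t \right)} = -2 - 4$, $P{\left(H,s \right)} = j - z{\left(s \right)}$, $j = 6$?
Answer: $- \frac{2300}{3} \approx -766.67$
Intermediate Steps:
$z{\left(K \right)} = \frac{20}{3}$ ($z{\left(K \right)} = 7 + \frac{1}{9} \left(-3\right) = 7 - \frac{1}{3} = \frac{20}{3}$)
$P{\left(H,s \right)} = - \frac{2}{3}$ ($P{\left(H,s \right)} = 6 - \frac{20}{3} = - \frac{2}{3}$)
$v{\left(E,t \right)} = -6$
$138 \left(P^{2}{\left(3,-2 \right)} + v{\left(9,-1 \right)}\right) = 138 \left(\left(- \frac{2}{3}\right)^{2} - 6\right) = 138 \left(\frac{4}{9} - 6\right) = 138 \left(- \frac{50}{9}\right) = - \frac{2300}{3}$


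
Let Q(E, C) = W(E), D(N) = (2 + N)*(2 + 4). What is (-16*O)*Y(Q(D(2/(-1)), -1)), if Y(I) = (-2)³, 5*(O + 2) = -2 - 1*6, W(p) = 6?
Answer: -2304/5 ≈ -460.80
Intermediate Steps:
O = -18/5 (O = -2 + (-2 - 1*6)/5 = -2 + (-2 - 6)/5 = -2 + (⅕)*(-8) = -2 - 8/5 = -18/5 ≈ -3.6000)
D(N) = 12 + 6*N (D(N) = (2 + N)*6 = 12 + 6*N)
Q(E, C) = 6
Y(I) = -8
(-16*O)*Y(Q(D(2/(-1)), -1)) = -16*(-18/5)*(-8) = (288/5)*(-8) = -2304/5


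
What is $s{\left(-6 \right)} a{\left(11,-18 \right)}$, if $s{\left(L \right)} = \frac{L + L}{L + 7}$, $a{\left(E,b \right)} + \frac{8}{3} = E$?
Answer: $-100$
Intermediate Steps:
$a{\left(E,b \right)} = - \frac{8}{3} + E$
$s{\left(L \right)} = \frac{2 L}{7 + L}$
$s{\left(-6 \right)} a{\left(11,-18 \right)} = 2 \left(-6\right) \frac{1}{7 - 6} \left(- \frac{8}{3} + 11\right) = 2 \left(-6\right) 1^{-1} \cdot \frac{25}{3} = 2 \left(-6\right) 1 \cdot \frac{25}{3} = \left(-12\right) \frac{25}{3} = -100$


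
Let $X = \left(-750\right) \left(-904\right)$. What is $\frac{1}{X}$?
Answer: $\frac{1}{678000} \approx 1.4749 \cdot 10^{-6}$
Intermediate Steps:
$X = 678000$
$\frac{1}{X} = \frac{1}{678000}$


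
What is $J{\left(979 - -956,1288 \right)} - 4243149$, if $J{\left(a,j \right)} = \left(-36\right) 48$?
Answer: $-4244877$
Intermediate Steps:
$J{\left(a,j \right)} = -1728$
$J{\left(979 - -956,1288 \right)} - 4243149 = -1728 - 4243149 = -4244877$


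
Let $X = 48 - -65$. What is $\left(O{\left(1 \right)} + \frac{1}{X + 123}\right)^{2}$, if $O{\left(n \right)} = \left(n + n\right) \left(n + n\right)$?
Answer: $\frac{893025}{55696} \approx 16.034$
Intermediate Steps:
$O{\left(n \right)} = 4 n^{2}$ ($O{\left(n \right)} = 2 n 2 n = 4 n^{2}$)
$X = 113$ ($X = 48 + 65 = 113$)
$\left(O{\left(1 \right)} + \frac{1}{X + 123}\right)^{2} = \left(4 \cdot 1^{2} + \frac{1}{113 + 123}\right)^{2} = \left(4 \cdot 1 + \frac{1}{236}\right)^{2} = \left(4 + \frac{1}{236}\right)^{2} = \left(\frac{945}{236}\right)^{2} = \frac{893025}{55696}$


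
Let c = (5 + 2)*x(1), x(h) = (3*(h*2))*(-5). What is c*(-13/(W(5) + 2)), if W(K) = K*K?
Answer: 910/9 ≈ 101.11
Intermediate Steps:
x(h) = -30*h (x(h) = (3*(2*h))*(-5) = (6*h)*(-5) = -30*h)
W(K) = K**2
c = -210 (c = (5 + 2)*(-30*1) = 7*(-30) = -210)
c*(-13/(W(5) + 2)) = -210*(-13)/(5**2 + 2) = -210*(-13)/(25 + 2) = -210*(-13)/27 = -70*(-13)/9 = -210*(-13/27) = 910/9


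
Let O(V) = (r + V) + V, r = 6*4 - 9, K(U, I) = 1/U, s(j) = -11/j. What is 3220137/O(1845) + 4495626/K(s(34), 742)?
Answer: -30518292162/20995 ≈ -1.4536e+6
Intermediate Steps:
r = 15 (r = 24 - 9 = 15)
O(V) = 15 + 2*V (O(V) = (15 + V) + V = 15 + 2*V)
3220137/O(1845) + 4495626/K(s(34), 742) = 3220137/(15 + 2*1845) + 4495626/(1/(-11/34)) = 3220137/(15 + 3690) + 4495626/(1/(-11*1/34)) = 3220137/3705 + 4495626/(1/(-11/34)) = 3220137*(1/3705) + 4495626/(-34/11) = 1073379/1235 + 4495626*(-11/34) = 1073379/1235 - 24725943/17 = -30518292162/20995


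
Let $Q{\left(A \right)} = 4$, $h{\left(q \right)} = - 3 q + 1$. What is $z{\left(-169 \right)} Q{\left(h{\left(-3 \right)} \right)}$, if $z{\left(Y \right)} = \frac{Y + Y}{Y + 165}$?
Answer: $338$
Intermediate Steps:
$h{\left(q \right)} = 1 - 3 q$
$z{\left(Y \right)} = \frac{2 Y}{165 + Y}$
$z{\left(-169 \right)} Q{\left(h{\left(-3 \right)} \right)} = 2 \left(-169\right) \frac{1}{165 - 169} \cdot 4 = 2 \left(-169\right) \frac{1}{-4} \cdot 4 = 2 \left(-169\right) \left(- \frac{1}{4}\right) 4 = \frac{169}{2} \cdot 4 = 338$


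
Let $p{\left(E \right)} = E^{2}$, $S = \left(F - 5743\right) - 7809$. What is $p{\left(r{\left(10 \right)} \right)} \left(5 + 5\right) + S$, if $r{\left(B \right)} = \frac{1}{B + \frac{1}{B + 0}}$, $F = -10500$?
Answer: $- \frac{245353452}{10201} \approx -24052.0$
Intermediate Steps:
$r{\left(B \right)} = \frac{1}{B + \frac{1}{B}}$
$S = -24052$ ($S = \left(-10500 - 5743\right) - 7809 = -16243 - 7809 = -24052$)
$p{\left(r{\left(10 \right)} \right)} \left(5 + 5\right) + S = \left(\frac{10}{1 + 10^{2}}\right)^{2} \left(5 + 5\right) - 24052 = \left(\frac{10}{1 + 100}\right)^{2} \cdot 10 - 24052 = \left(\frac{10}{101}\right)^{2} \cdot 10 - 24052 = \frac{100}{10201} \cdot 10 - 24052 = \frac{1000}{10201} - 24052 = - \frac{245353452}{10201}$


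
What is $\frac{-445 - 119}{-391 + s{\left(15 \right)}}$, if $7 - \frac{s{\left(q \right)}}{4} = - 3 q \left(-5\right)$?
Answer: $\frac{188}{421} \approx 0.44656$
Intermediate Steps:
$s{\left(q \right)} = 28 - 60 q$ ($s{\left(q \right)} = 28 - 4 - 3 q \left(-5\right) = 28 - 4 \cdot 15 q = 28 - 60 q$)
$\frac{-445 - 119}{-391 + s{\left(15 \right)}} = \frac{-445 - 119}{-391 + \left(28 - 900\right)} = - \frac{564}{-391 + \left(28 - 900\right)} = - \frac{564}{-391 - 872} = - \frac{564}{-1263} = \left(-564\right) \left(- \frac{1}{1263}\right) = \frac{188}{421}$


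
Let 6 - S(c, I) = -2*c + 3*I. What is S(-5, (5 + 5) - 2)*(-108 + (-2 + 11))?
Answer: 2772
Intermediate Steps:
S(c, I) = 6 - 3*I + 2*c (S(c, I) = 6 - (-2*c + 3*I) = 6 + (-3*I + 2*c) = 6 - 3*I + 2*c)
S(-5, (5 + 5) - 2)*(-108 + (-2 + 11)) = (6 - 3*((5 + 5) - 2) + 2*(-5))*(-108 + (-2 + 11)) = (6 - 3*(10 - 2) - 10)*(-108 + 9) = (6 - 3*8 - 10)*(-99) = (6 - 24 - 10)*(-99) = -28*(-99) = 2772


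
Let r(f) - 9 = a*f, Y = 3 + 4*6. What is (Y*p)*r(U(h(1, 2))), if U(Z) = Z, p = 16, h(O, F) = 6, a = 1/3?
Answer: 4752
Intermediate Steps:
a = 1/3 ≈ 0.33333
Y = 27 (Y = 3 + 24 = 27)
r(f) = 9 + f/3
(Y*p)*r(U(h(1, 2))) = (27*16)*(9 + (1/3)*6) = 432*(9 + 2) = 432*11 = 4752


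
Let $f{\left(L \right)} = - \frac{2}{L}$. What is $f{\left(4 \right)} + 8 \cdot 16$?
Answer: $\frac{255}{2} \approx 127.5$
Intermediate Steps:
$f{\left(4 \right)} + 8 \cdot 16 = - \frac{2}{4} + 8 \cdot 16 = \left(-2\right) \frac{1}{4} + 128 = - \frac{1}{2} + 128 = \frac{255}{2}$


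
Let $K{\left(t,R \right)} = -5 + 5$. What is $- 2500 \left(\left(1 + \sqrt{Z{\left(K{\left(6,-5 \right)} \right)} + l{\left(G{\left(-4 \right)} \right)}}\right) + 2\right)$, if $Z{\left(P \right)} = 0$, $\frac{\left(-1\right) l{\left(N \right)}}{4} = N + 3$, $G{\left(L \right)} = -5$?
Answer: $-7500 - 5000 \sqrt{2} \approx -14571.0$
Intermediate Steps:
$K{\left(t,R \right)} = 0$
$l{\left(N \right)} = -12 - 4 N$ ($l{\left(N \right)} = - 4 \left(N + 3\right) = - 4 \left(3 + N\right) = -12 - 4 N$)
$- 2500 \left(\left(1 + \sqrt{Z{\left(K{\left(6,-5 \right)} \right)} + l{\left(G{\left(-4 \right)} \right)}}\right) + 2\right) = - 2500 \left(\left(1 + \sqrt{0 - -8}\right) + 2\right) = - 2500 \left(\left(1 + \sqrt{0 + \left(-12 + 20\right)}\right) + 2\right) = - 2500 \left(\left(1 + \sqrt{0 + 8}\right) + 2\right) = - 2500 \left(\left(1 + \sqrt{8}\right) + 2\right) = - 2500 \left(\left(1 + 2 \sqrt{2}\right) + 2\right) = - 2500 \left(3 + 2 \sqrt{2}\right) = -7500 - 5000 \sqrt{2}$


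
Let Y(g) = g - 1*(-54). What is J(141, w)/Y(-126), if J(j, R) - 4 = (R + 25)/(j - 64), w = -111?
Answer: -37/924 ≈ -0.040043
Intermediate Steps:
J(j, R) = 4 + (25 + R)/(-64 + j) (J(j, R) = 4 + (R + 25)/(j - 64) = 4 + (25 + R)/(-64 + j))
Y(g) = 54 + g (Y(g) = g + 54 = 54 + g)
J(141, w)/Y(-126) = ((-231 - 111 + 4*141)/(-64 + 141))/(54 - 126) = ((-231 - 111 + 564)/77)/(-72) = ((1/77)*222)*(-1/72) = (222/77)*(-1/72) = -37/924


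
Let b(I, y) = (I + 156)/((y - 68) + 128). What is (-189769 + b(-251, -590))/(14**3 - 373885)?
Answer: 20115495/39340946 ≈ 0.51131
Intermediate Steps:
b(I, y) = (156 + I)/(60 + y) (b(I, y) = (156 + I)/((-68 + y) + 128) = (156 + I)/(60 + y))
(-189769 + b(-251, -590))/(14**3 - 373885) = (-189769 + (156 - 251)/(60 - 590))/(14**3 - 373885) = (-189769 - 95/(-530))/(2744 - 373885) = (-189769 - 1/530*(-95))/(-371141) = (-189769 + 19/106)*(-1/371141) = -20115495/106*(-1/371141) = 20115495/39340946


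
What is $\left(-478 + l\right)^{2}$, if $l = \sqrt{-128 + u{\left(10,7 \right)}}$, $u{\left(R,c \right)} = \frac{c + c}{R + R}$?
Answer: $\frac{\left(4780 - i \sqrt{12730}\right)^{2}}{100} \approx 2.2836 \cdot 10^{5} - 10786.0 i$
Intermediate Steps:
$u{\left(R,c \right)} = \frac{c}{R}$ ($u{\left(R,c \right)} = \frac{2 c}{2 R} = 2 c \frac{1}{2 R} = \frac{c}{R}$)
$l = \frac{i \sqrt{12730}}{10}$ ($l = \sqrt{-128 + \frac{7}{10}} = \sqrt{- \frac{1273}{10}} = \frac{i \sqrt{12730}}{10} \approx 11.283 i$)
$\left(-478 + l\right)^{2} = \left(-478 + \frac{i \sqrt{12730}}{10}\right)^{2}$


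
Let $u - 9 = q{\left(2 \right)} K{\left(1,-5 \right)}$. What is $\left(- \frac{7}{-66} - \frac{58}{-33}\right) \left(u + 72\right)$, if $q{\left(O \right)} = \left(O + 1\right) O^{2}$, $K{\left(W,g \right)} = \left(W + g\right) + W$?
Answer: $\frac{1845}{22} \approx 83.864$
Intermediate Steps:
$K{\left(W,g \right)} = g + 2 W$
$q{\left(O \right)} = O^{2} \left(1 + O\right)$ ($q{\left(O \right)} = \left(1 + O\right) O^{2} = O^{2} \left(1 + O\right)$)
$u = -27$ ($u = 9 + 2^{2} \left(1 + 2\right) \left(-5 + 2 \cdot 1\right) = 9 + 4 \cdot 3 \left(-5 + 2\right) = 9 + 12 \left(-3\right) = 9 - 36 = -27$)
$\left(- \frac{7}{-66} - \frac{58}{-33}\right) \left(u + 72\right) = \left(- \frac{7}{-66} - \frac{58}{-33}\right) \left(-27 + 72\right) = \left(\left(-7\right) \left(- \frac{1}{66}\right) - - \frac{58}{33}\right) 45 = \left(\frac{7}{66} + \frac{58}{33}\right) 45 = \frac{41}{22} \cdot 45 = \frac{1845}{22}$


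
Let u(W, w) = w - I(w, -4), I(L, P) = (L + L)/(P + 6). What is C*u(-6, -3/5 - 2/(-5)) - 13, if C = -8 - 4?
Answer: -13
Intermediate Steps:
I(L, P) = 2*L/(6 + P) (I(L, P) = (2*L)/(6 + P) = 2*L/(6 + P))
C = -12
u(W, w) = 0 (u(W, w) = w - 2*w/(6 - 4) = w - 2*w/2 = w - w = 0)
C*u(-6, -3/5 - 2/(-5)) - 13 = -12*0 - 13 = 0 - 13 = -13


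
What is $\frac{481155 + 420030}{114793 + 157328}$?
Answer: $\frac{300395}{90707} \approx 3.3117$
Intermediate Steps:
$\frac{481155 + 420030}{114793 + 157328} = \frac{901185}{272121} = 901185 \cdot \frac{1}{272121} = \frac{300395}{90707}$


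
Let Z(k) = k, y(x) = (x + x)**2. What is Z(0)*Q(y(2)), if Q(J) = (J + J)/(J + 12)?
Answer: 0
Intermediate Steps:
y(x) = 4*x**2 (y(x) = (2*x)**2 = 4*x**2)
Q(J) = 2*J/(12 + J) (Q(J) = (2*J)/(12 + J) = 2*J/(12 + J))
Z(0)*Q(y(2)) = 0*(2*(4*2**2)/(12 + 4*2**2)) = 0*(2*(4*4)/(12 + 4*4)) = 0*(2*16/(12 + 16)) = 0*(2*16/28) = 0*(2*16*(1/28)) = 0*(8/7) = 0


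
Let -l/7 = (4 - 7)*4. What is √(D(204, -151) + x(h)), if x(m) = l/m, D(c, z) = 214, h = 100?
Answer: √5371/5 ≈ 14.657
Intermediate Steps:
l = 84 (l = -7*(4 - 7)*4 = -(-21)*4 = -7*(-12) = 84)
x(m) = 84/m
√(D(204, -151) + x(h)) = √(214 + 84/100) = √(214 + 84*(1/100)) = √(214 + 21/25) = √(5371/25) = √5371/5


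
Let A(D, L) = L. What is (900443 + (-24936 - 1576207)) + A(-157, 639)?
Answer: -700061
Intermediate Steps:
(900443 + (-24936 - 1576207)) + A(-157, 639) = (900443 + (-24936 - 1576207)) + 639 = (900443 - 1601143) + 639 = -700700 + 639 = -700061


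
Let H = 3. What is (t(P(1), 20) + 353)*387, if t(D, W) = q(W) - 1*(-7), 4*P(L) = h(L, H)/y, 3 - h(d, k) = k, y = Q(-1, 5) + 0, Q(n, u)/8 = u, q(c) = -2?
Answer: 138546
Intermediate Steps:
Q(n, u) = 8*u
y = 40 (y = 8*5 + 0 = 40 + 0 = 40)
h(d, k) = 3 - k
P(L) = 0 (P(L) = ((3 - 1*3)/40)/4 = ((3 - 3)*(1/40))/4 = (0*(1/40))/4 = (¼)*0 = 0)
t(D, W) = 5 (t(D, W) = -2 - 1*(-7) = -2 + 7 = 5)
(t(P(1), 20) + 353)*387 = (5 + 353)*387 = 358*387 = 138546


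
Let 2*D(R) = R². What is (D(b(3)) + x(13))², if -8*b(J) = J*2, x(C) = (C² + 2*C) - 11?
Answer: 34774609/1024 ≈ 33960.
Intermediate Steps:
x(C) = -11 + C² + 2*C
b(J) = -J/4 (b(J) = -J*2/8 = -J/4)
D(R) = R²/2
(D(b(3)) + x(13))² = ((-¼*3)²/2 + (-11 + 13² + 2*13))² = ((-¾)²/2 + (-11 + 169 + 26))² = ((½)*(9/16) + 184)² = (9/32 + 184)² = (5897/32)² = 34774609/1024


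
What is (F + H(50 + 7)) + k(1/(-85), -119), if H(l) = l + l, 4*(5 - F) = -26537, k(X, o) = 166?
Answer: 27677/4 ≈ 6919.3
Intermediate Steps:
F = 26557/4 (F = 5 - ¼*(-26537) = 5 + 26537/4 = 26557/4 ≈ 6639.3)
H(l) = 2*l
(F + H(50 + 7)) + k(1/(-85), -119) = (26557/4 + 2*(50 + 7)) + 166 = (26557/4 + 2*57) + 166 = (26557/4 + 114) + 166 = 27013/4 + 166 = 27677/4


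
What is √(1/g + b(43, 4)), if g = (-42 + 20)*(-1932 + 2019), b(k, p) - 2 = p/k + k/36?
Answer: √22264515361/82302 ≈ 1.8130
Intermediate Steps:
b(k, p) = 2 + k/36 + p/k (b(k, p) = 2 + (p/k + k/36) = 2 + (k/36 + p/k) = 2 + k/36 + p/k)
g = -1914 (g = -22*87 = -1914)
√(1/g + b(43, 4)) = √(1/(-1914) + (2 + (1/36)*43 + 4/43)) = √(-1/1914 + (2 + 43/36 + 4*(1/43))) = √(-1/1914 + (2 + 43/36 + 4/43)) = √(-1/1914 + 5089/1548) = √(1623133/493812) = √22264515361/82302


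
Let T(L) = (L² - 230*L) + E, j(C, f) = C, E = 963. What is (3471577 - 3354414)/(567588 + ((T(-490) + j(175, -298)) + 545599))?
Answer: 117163/1467125 ≈ 0.079859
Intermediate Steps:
T(L) = 963 + L² - 230*L (T(L) = (L² - 230*L) + 963 = 963 + L² - 230*L)
(3471577 - 3354414)/(567588 + ((T(-490) + j(175, -298)) + 545599)) = (3471577 - 3354414)/(567588 + (((963 + (-490)² - 230*(-490)) + 175) + 545599)) = 117163/(567588 + (((963 + 240100 + 112700) + 175) + 545599)) = 117163/(567588 + ((353763 + 175) + 545599)) = 117163/(567588 + (353938 + 545599)) = 117163/(567588 + 899537) = 117163/1467125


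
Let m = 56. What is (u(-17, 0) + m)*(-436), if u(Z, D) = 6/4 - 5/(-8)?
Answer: -50685/2 ≈ -25343.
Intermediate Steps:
u(Z, D) = 17/8 (u(Z, D) = 6*(¼) - 5*(-⅛) = 3/2 + 5/8 = 17/8)
(u(-17, 0) + m)*(-436) = (17/8 + 56)*(-436) = (465/8)*(-436) = -50685/2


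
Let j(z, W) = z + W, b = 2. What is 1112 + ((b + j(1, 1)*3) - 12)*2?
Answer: 1104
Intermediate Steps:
j(z, W) = W + z
1112 + ((b + j(1, 1)*3) - 12)*2 = 1112 + ((2 + (1 + 1)*3) - 12)*2 = 1112 + ((2 + 2*3) - 12)*2 = 1112 + ((2 + 6) - 12)*2 = 1112 + (8 - 12)*2 = 1112 - 4*2 = 1112 - 8 = 1104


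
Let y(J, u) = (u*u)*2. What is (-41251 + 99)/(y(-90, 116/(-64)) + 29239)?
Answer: -5267456/3743433 ≈ -1.4071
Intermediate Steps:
y(J, u) = 2*u**2 (y(J, u) = u**2*2 = 2*u**2)
(-41251 + 99)/(y(-90, 116/(-64)) + 29239) = (-41251 + 99)/(2*(116/(-64))**2 + 29239) = -41152/(2*(116*(-1/64))**2 + 29239) = -41152/(2*(-29/16)**2 + 29239) = -41152/(2*(841/256) + 29239) = -41152/(841/128 + 29239) = -41152/3743433/128 = -41152*128/3743433 = -5267456/3743433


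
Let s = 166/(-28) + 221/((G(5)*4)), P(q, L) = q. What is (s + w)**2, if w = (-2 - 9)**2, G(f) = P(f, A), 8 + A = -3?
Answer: 311769649/19600 ≈ 15907.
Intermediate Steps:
A = -11 (A = -8 - 3 = -11)
G(f) = f
w = 121 (w = (-11)**2 = 121)
s = 717/140 (s = 166/(-28) + 221/((5*4)) = 166*(-1/28) + 221/20 = -83/14 + 221*(1/20) = -83/14 + 221/20 = 717/140 ≈ 5.1214)
(s + w)**2 = (717/140 + 121)**2 = (17657/140)**2 = 311769649/19600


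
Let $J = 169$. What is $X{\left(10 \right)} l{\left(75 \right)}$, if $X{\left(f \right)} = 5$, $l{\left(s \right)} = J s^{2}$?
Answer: $4753125$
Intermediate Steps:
$l{\left(s \right)} = 169 s^{2}$
$X{\left(10 \right)} l{\left(75 \right)} = 5 \cdot 169 \cdot 75^{2} = 5 \cdot 169 \cdot 5625 = 5 \cdot 950625 = 4753125$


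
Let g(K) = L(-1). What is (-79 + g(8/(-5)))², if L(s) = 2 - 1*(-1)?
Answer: 5776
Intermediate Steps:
L(s) = 3 (L(s) = 2 + 1 = 3)
g(K) = 3
(-79 + g(8/(-5)))² = (-79 + 3)² = (-76)² = 5776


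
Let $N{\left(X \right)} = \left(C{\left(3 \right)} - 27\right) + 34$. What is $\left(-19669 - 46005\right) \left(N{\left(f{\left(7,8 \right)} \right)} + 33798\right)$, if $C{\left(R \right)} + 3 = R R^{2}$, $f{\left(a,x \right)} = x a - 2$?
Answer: $-2221685746$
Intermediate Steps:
$f{\left(a,x \right)} = -2 + a x$ ($f{\left(a,x \right)} = a x - 2 = -2 + a x$)
$C{\left(R \right)} = -3 + R^{3}$ ($C{\left(R \right)} = -3 + R R^{2} = -3 + R^{3}$)
$N{\left(X \right)} = 31$ ($N{\left(X \right)} = \left(\left(-3 + 3^{3}\right) - 27\right) + 34 = \left(\left(-3 + 27\right) - 27\right) + 34 = \left(24 - 27\right) + 34 = -3 + 34 = 31$)
$\left(-19669 - 46005\right) \left(N{\left(f{\left(7,8 \right)} \right)} + 33798\right) = \left(-19669 - 46005\right) \left(31 + 33798\right) = \left(-65674\right) 33829 = -2221685746$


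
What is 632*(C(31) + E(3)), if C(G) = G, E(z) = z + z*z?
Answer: 27176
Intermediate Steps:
E(z) = z + z²
632*(C(31) + E(3)) = 632*(31 + 3*(1 + 3)) = 632*(31 + 3*4) = 632*(31 + 12) = 632*43 = 27176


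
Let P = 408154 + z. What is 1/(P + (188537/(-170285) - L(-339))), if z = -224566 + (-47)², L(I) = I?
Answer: 170285/31695980223 ≈ 5.3725e-6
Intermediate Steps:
z = -222357 (z = -224566 + 2209 = -222357)
P = 185797 (P = 408154 - 222357 = 185797)
1/(P + (188537/(-170285) - L(-339))) = 1/(185797 + (188537/(-170285) - 1*(-339))) = 1/(185797 + (188537*(-1/170285) + 339)) = 1/(185797 + (-188537/170285 + 339)) = 1/(185797 + 57538078/170285) = 1/(31695980223/170285) = 170285/31695980223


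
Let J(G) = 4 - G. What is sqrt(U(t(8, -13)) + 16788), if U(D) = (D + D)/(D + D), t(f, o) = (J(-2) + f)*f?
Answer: sqrt(16789) ≈ 129.57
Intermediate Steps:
t(f, o) = f*(6 + f) (t(f, o) = ((4 - 1*(-2)) + f)*f = ((4 + 2) + f)*f = (6 + f)*f = f*(6 + f))
U(D) = 1 (U(D) = (2*D)/((2*D)) = (2*D)*(1/(2*D)) = 1)
sqrt(U(t(8, -13)) + 16788) = sqrt(1 + 16788) = sqrt(16789)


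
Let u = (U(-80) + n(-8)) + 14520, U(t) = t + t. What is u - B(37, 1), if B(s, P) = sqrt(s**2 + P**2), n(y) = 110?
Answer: 14470 - sqrt(1370) ≈ 14433.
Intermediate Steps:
U(t) = 2*t
B(s, P) = sqrt(P**2 + s**2)
u = 14470 (u = (2*(-80) + 110) + 14520 = (-160 + 110) + 14520 = -50 + 14520 = 14470)
u - B(37, 1) = 14470 - sqrt(1**2 + 37**2) = 14470 - sqrt(1 + 1369) = 14470 - sqrt(1370)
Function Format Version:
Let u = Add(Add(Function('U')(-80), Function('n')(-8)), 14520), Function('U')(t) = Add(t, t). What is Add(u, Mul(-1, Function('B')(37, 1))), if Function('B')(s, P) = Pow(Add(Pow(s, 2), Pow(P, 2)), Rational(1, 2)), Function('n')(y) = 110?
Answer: Add(14470, Mul(-1, Pow(1370, Rational(1, 2)))) ≈ 14433.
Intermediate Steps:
Function('U')(t) = Mul(2, t)
Function('B')(s, P) = Pow(Add(Pow(P, 2), Pow(s, 2)), Rational(1, 2))
u = 14470 (u = Add(Add(Mul(2, -80), 110), 14520) = Add(Add(-160, 110), 14520) = Add(-50, 14520) = 14470)
Add(u, Mul(-1, Function('B')(37, 1))) = Add(14470, Mul(-1, Pow(Add(Pow(1, 2), Pow(37, 2)), Rational(1, 2)))) = Add(14470, Mul(-1, Pow(Add(1, 1369), Rational(1, 2)))) = Add(14470, Mul(-1, Pow(1370, Rational(1, 2))))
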